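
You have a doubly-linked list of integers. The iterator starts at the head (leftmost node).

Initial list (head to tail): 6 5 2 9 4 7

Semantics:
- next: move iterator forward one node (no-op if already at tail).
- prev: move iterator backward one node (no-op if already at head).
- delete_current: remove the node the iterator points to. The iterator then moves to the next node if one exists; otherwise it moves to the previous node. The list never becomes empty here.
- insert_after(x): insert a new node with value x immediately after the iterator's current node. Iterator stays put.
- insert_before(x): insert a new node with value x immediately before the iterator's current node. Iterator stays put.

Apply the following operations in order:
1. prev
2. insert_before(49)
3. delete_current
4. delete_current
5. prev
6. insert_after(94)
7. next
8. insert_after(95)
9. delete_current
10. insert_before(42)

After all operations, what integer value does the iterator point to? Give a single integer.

After 1 (prev): list=[6, 5, 2, 9, 4, 7] cursor@6
After 2 (insert_before(49)): list=[49, 6, 5, 2, 9, 4, 7] cursor@6
After 3 (delete_current): list=[49, 5, 2, 9, 4, 7] cursor@5
After 4 (delete_current): list=[49, 2, 9, 4, 7] cursor@2
After 5 (prev): list=[49, 2, 9, 4, 7] cursor@49
After 6 (insert_after(94)): list=[49, 94, 2, 9, 4, 7] cursor@49
After 7 (next): list=[49, 94, 2, 9, 4, 7] cursor@94
After 8 (insert_after(95)): list=[49, 94, 95, 2, 9, 4, 7] cursor@94
After 9 (delete_current): list=[49, 95, 2, 9, 4, 7] cursor@95
After 10 (insert_before(42)): list=[49, 42, 95, 2, 9, 4, 7] cursor@95

Answer: 95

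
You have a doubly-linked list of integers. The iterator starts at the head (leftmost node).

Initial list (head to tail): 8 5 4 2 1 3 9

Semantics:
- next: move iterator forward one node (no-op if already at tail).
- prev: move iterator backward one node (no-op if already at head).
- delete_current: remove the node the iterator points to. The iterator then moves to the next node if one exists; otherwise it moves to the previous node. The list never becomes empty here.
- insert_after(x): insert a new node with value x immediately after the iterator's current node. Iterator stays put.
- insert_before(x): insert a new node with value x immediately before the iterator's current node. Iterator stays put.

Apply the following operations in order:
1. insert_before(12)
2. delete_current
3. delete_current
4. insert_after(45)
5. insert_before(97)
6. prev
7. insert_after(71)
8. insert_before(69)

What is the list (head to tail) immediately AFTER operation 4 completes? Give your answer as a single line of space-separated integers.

Answer: 12 4 45 2 1 3 9

Derivation:
After 1 (insert_before(12)): list=[12, 8, 5, 4, 2, 1, 3, 9] cursor@8
After 2 (delete_current): list=[12, 5, 4, 2, 1, 3, 9] cursor@5
After 3 (delete_current): list=[12, 4, 2, 1, 3, 9] cursor@4
After 4 (insert_after(45)): list=[12, 4, 45, 2, 1, 3, 9] cursor@4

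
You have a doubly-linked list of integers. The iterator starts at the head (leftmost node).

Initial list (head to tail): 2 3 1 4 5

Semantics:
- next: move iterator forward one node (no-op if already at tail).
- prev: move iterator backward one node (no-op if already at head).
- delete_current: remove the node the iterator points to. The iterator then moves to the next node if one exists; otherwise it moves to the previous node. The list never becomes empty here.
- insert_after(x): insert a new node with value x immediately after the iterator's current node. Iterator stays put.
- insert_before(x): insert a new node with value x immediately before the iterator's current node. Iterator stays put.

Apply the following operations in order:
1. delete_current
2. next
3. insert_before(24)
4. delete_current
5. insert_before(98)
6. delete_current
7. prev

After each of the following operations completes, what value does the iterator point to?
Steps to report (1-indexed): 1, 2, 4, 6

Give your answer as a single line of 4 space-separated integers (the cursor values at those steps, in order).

Answer: 3 1 4 5

Derivation:
After 1 (delete_current): list=[3, 1, 4, 5] cursor@3
After 2 (next): list=[3, 1, 4, 5] cursor@1
After 3 (insert_before(24)): list=[3, 24, 1, 4, 5] cursor@1
After 4 (delete_current): list=[3, 24, 4, 5] cursor@4
After 5 (insert_before(98)): list=[3, 24, 98, 4, 5] cursor@4
After 6 (delete_current): list=[3, 24, 98, 5] cursor@5
After 7 (prev): list=[3, 24, 98, 5] cursor@98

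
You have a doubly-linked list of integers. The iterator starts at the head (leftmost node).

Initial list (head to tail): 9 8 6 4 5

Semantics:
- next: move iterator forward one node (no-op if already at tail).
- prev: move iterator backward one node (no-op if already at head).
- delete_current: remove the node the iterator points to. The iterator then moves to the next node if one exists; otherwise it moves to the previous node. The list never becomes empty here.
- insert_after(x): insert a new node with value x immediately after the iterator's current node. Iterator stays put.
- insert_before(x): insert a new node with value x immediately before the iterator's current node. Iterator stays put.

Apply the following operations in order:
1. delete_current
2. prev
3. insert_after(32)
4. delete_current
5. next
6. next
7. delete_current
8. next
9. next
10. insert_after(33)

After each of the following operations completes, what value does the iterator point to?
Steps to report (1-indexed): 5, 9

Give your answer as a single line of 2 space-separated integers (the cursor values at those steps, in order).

Answer: 6 5

Derivation:
After 1 (delete_current): list=[8, 6, 4, 5] cursor@8
After 2 (prev): list=[8, 6, 4, 5] cursor@8
After 3 (insert_after(32)): list=[8, 32, 6, 4, 5] cursor@8
After 4 (delete_current): list=[32, 6, 4, 5] cursor@32
After 5 (next): list=[32, 6, 4, 5] cursor@6
After 6 (next): list=[32, 6, 4, 5] cursor@4
After 7 (delete_current): list=[32, 6, 5] cursor@5
After 8 (next): list=[32, 6, 5] cursor@5
After 9 (next): list=[32, 6, 5] cursor@5
After 10 (insert_after(33)): list=[32, 6, 5, 33] cursor@5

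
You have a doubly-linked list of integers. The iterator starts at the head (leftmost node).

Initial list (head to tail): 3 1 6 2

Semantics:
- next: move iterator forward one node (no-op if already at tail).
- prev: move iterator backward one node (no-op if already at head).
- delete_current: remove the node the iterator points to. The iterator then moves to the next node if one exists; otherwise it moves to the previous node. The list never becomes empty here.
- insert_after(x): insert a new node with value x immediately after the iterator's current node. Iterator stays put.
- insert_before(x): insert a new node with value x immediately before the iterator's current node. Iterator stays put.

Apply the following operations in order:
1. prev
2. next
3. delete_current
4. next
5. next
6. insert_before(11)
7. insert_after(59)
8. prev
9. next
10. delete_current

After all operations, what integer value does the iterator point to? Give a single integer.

After 1 (prev): list=[3, 1, 6, 2] cursor@3
After 2 (next): list=[3, 1, 6, 2] cursor@1
After 3 (delete_current): list=[3, 6, 2] cursor@6
After 4 (next): list=[3, 6, 2] cursor@2
After 5 (next): list=[3, 6, 2] cursor@2
After 6 (insert_before(11)): list=[3, 6, 11, 2] cursor@2
After 7 (insert_after(59)): list=[3, 6, 11, 2, 59] cursor@2
After 8 (prev): list=[3, 6, 11, 2, 59] cursor@11
After 9 (next): list=[3, 6, 11, 2, 59] cursor@2
After 10 (delete_current): list=[3, 6, 11, 59] cursor@59

Answer: 59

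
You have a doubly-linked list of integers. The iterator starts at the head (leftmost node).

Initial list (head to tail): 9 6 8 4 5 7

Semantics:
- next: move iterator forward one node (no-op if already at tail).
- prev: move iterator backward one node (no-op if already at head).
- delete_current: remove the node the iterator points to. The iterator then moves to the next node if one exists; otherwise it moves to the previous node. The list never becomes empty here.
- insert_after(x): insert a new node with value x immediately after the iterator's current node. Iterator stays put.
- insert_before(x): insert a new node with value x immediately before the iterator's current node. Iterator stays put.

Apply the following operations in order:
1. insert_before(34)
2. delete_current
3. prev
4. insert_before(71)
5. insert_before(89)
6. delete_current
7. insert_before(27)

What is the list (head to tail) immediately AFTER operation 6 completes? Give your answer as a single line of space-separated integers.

Answer: 71 89 6 8 4 5 7

Derivation:
After 1 (insert_before(34)): list=[34, 9, 6, 8, 4, 5, 7] cursor@9
After 2 (delete_current): list=[34, 6, 8, 4, 5, 7] cursor@6
After 3 (prev): list=[34, 6, 8, 4, 5, 7] cursor@34
After 4 (insert_before(71)): list=[71, 34, 6, 8, 4, 5, 7] cursor@34
After 5 (insert_before(89)): list=[71, 89, 34, 6, 8, 4, 5, 7] cursor@34
After 6 (delete_current): list=[71, 89, 6, 8, 4, 5, 7] cursor@6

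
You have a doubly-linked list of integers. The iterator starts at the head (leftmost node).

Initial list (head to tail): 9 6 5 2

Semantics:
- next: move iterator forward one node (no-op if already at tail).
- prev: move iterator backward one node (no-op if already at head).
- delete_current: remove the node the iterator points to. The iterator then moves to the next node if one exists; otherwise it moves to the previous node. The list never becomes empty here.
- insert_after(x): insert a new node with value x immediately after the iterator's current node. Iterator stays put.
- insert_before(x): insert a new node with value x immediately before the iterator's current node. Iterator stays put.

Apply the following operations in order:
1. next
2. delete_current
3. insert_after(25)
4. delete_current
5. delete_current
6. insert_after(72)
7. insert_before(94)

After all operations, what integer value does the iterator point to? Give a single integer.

Answer: 2

Derivation:
After 1 (next): list=[9, 6, 5, 2] cursor@6
After 2 (delete_current): list=[9, 5, 2] cursor@5
After 3 (insert_after(25)): list=[9, 5, 25, 2] cursor@5
After 4 (delete_current): list=[9, 25, 2] cursor@25
After 5 (delete_current): list=[9, 2] cursor@2
After 6 (insert_after(72)): list=[9, 2, 72] cursor@2
After 7 (insert_before(94)): list=[9, 94, 2, 72] cursor@2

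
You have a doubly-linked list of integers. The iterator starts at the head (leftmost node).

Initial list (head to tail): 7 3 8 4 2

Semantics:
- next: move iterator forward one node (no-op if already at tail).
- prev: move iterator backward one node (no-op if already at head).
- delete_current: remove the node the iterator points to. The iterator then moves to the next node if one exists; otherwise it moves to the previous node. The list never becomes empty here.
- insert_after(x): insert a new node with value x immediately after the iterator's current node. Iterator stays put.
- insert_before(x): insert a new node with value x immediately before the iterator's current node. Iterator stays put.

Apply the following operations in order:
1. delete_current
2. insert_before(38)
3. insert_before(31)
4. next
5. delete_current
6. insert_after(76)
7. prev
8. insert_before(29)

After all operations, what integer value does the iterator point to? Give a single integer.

After 1 (delete_current): list=[3, 8, 4, 2] cursor@3
After 2 (insert_before(38)): list=[38, 3, 8, 4, 2] cursor@3
After 3 (insert_before(31)): list=[38, 31, 3, 8, 4, 2] cursor@3
After 4 (next): list=[38, 31, 3, 8, 4, 2] cursor@8
After 5 (delete_current): list=[38, 31, 3, 4, 2] cursor@4
After 6 (insert_after(76)): list=[38, 31, 3, 4, 76, 2] cursor@4
After 7 (prev): list=[38, 31, 3, 4, 76, 2] cursor@3
After 8 (insert_before(29)): list=[38, 31, 29, 3, 4, 76, 2] cursor@3

Answer: 3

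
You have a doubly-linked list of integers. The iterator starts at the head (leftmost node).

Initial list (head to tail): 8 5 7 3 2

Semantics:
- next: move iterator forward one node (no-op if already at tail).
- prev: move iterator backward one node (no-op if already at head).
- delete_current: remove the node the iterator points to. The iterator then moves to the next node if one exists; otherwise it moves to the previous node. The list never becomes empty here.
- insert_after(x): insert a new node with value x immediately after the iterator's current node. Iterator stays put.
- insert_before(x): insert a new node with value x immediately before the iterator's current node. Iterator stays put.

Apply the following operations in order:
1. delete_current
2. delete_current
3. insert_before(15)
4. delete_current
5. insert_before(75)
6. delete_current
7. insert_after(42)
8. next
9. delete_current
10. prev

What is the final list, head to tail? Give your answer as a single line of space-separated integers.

Answer: 15 75 2

Derivation:
After 1 (delete_current): list=[5, 7, 3, 2] cursor@5
After 2 (delete_current): list=[7, 3, 2] cursor@7
After 3 (insert_before(15)): list=[15, 7, 3, 2] cursor@7
After 4 (delete_current): list=[15, 3, 2] cursor@3
After 5 (insert_before(75)): list=[15, 75, 3, 2] cursor@3
After 6 (delete_current): list=[15, 75, 2] cursor@2
After 7 (insert_after(42)): list=[15, 75, 2, 42] cursor@2
After 8 (next): list=[15, 75, 2, 42] cursor@42
After 9 (delete_current): list=[15, 75, 2] cursor@2
After 10 (prev): list=[15, 75, 2] cursor@75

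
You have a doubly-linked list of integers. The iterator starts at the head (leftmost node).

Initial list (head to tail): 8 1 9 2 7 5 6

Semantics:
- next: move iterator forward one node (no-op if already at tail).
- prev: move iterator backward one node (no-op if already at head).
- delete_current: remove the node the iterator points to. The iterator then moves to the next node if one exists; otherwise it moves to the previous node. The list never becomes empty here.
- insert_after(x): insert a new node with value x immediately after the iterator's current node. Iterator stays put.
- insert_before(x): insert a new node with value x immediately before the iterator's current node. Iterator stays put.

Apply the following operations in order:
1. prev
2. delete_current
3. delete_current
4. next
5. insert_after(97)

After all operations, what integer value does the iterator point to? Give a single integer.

Answer: 2

Derivation:
After 1 (prev): list=[8, 1, 9, 2, 7, 5, 6] cursor@8
After 2 (delete_current): list=[1, 9, 2, 7, 5, 6] cursor@1
After 3 (delete_current): list=[9, 2, 7, 5, 6] cursor@9
After 4 (next): list=[9, 2, 7, 5, 6] cursor@2
After 5 (insert_after(97)): list=[9, 2, 97, 7, 5, 6] cursor@2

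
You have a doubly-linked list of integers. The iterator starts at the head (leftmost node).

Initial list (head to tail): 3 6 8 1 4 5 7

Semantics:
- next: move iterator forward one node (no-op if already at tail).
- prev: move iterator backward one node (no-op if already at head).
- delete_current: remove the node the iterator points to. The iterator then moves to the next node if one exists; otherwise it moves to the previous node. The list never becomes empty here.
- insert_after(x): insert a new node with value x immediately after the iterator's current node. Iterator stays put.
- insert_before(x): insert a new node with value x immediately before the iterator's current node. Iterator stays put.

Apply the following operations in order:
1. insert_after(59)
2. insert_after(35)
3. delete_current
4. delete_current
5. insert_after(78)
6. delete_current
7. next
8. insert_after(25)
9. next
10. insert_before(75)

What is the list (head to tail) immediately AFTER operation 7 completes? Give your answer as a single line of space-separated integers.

Answer: 78 6 8 1 4 5 7

Derivation:
After 1 (insert_after(59)): list=[3, 59, 6, 8, 1, 4, 5, 7] cursor@3
After 2 (insert_after(35)): list=[3, 35, 59, 6, 8, 1, 4, 5, 7] cursor@3
After 3 (delete_current): list=[35, 59, 6, 8, 1, 4, 5, 7] cursor@35
After 4 (delete_current): list=[59, 6, 8, 1, 4, 5, 7] cursor@59
After 5 (insert_after(78)): list=[59, 78, 6, 8, 1, 4, 5, 7] cursor@59
After 6 (delete_current): list=[78, 6, 8, 1, 4, 5, 7] cursor@78
After 7 (next): list=[78, 6, 8, 1, 4, 5, 7] cursor@6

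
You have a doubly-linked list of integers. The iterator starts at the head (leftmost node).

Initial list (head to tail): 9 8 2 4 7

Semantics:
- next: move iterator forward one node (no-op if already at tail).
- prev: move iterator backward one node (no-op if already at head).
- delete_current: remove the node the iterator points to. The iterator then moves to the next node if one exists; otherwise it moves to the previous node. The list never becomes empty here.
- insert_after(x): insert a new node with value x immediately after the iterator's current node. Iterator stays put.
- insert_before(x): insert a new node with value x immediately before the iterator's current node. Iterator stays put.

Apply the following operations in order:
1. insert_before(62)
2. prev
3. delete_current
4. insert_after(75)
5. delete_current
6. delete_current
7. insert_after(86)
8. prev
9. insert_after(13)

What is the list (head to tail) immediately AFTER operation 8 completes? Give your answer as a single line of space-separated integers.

After 1 (insert_before(62)): list=[62, 9, 8, 2, 4, 7] cursor@9
After 2 (prev): list=[62, 9, 8, 2, 4, 7] cursor@62
After 3 (delete_current): list=[9, 8, 2, 4, 7] cursor@9
After 4 (insert_after(75)): list=[9, 75, 8, 2, 4, 7] cursor@9
After 5 (delete_current): list=[75, 8, 2, 4, 7] cursor@75
After 6 (delete_current): list=[8, 2, 4, 7] cursor@8
After 7 (insert_after(86)): list=[8, 86, 2, 4, 7] cursor@8
After 8 (prev): list=[8, 86, 2, 4, 7] cursor@8

Answer: 8 86 2 4 7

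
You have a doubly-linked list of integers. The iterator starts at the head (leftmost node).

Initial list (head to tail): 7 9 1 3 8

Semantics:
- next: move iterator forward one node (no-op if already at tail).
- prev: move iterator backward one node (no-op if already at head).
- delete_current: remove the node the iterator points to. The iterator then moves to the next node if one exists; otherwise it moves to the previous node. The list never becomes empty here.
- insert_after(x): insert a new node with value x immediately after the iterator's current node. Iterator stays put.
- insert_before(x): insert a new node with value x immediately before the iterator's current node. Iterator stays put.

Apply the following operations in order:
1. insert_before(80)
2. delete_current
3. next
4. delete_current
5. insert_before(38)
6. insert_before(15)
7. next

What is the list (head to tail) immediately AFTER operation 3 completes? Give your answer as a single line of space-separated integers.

After 1 (insert_before(80)): list=[80, 7, 9, 1, 3, 8] cursor@7
After 2 (delete_current): list=[80, 9, 1, 3, 8] cursor@9
After 3 (next): list=[80, 9, 1, 3, 8] cursor@1

Answer: 80 9 1 3 8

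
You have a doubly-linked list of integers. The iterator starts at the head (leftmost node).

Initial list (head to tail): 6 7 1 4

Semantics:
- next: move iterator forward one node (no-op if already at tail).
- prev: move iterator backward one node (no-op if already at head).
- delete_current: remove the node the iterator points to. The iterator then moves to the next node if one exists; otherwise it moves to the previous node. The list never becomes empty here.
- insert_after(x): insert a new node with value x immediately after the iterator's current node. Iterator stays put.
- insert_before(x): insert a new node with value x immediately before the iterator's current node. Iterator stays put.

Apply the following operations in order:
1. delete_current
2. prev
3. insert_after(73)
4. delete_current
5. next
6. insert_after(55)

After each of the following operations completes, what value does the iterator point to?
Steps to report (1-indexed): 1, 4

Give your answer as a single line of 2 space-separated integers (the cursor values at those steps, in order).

After 1 (delete_current): list=[7, 1, 4] cursor@7
After 2 (prev): list=[7, 1, 4] cursor@7
After 3 (insert_after(73)): list=[7, 73, 1, 4] cursor@7
After 4 (delete_current): list=[73, 1, 4] cursor@73
After 5 (next): list=[73, 1, 4] cursor@1
After 6 (insert_after(55)): list=[73, 1, 55, 4] cursor@1

Answer: 7 73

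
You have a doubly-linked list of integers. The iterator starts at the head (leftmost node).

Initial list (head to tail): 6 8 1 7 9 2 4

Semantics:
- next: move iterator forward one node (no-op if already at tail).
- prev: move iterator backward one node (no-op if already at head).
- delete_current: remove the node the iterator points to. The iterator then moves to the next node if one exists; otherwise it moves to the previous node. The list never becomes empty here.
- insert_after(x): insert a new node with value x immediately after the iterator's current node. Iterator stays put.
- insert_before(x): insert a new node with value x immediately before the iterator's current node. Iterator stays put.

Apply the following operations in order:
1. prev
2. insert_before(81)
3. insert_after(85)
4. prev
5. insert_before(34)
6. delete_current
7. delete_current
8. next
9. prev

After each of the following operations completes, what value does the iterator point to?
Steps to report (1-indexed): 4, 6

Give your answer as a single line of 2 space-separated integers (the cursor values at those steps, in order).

Answer: 81 6

Derivation:
After 1 (prev): list=[6, 8, 1, 7, 9, 2, 4] cursor@6
After 2 (insert_before(81)): list=[81, 6, 8, 1, 7, 9, 2, 4] cursor@6
After 3 (insert_after(85)): list=[81, 6, 85, 8, 1, 7, 9, 2, 4] cursor@6
After 4 (prev): list=[81, 6, 85, 8, 1, 7, 9, 2, 4] cursor@81
After 5 (insert_before(34)): list=[34, 81, 6, 85, 8, 1, 7, 9, 2, 4] cursor@81
After 6 (delete_current): list=[34, 6, 85, 8, 1, 7, 9, 2, 4] cursor@6
After 7 (delete_current): list=[34, 85, 8, 1, 7, 9, 2, 4] cursor@85
After 8 (next): list=[34, 85, 8, 1, 7, 9, 2, 4] cursor@8
After 9 (prev): list=[34, 85, 8, 1, 7, 9, 2, 4] cursor@85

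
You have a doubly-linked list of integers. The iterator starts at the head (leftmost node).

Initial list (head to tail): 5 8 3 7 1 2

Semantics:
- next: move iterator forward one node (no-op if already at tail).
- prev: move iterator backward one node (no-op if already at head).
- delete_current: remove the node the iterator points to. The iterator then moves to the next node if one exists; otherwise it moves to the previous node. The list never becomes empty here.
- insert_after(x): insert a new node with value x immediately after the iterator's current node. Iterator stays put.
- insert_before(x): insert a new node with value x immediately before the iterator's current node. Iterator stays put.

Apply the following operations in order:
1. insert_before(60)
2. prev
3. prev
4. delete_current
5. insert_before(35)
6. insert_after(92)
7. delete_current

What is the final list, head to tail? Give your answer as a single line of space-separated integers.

After 1 (insert_before(60)): list=[60, 5, 8, 3, 7, 1, 2] cursor@5
After 2 (prev): list=[60, 5, 8, 3, 7, 1, 2] cursor@60
After 3 (prev): list=[60, 5, 8, 3, 7, 1, 2] cursor@60
After 4 (delete_current): list=[5, 8, 3, 7, 1, 2] cursor@5
After 5 (insert_before(35)): list=[35, 5, 8, 3, 7, 1, 2] cursor@5
After 6 (insert_after(92)): list=[35, 5, 92, 8, 3, 7, 1, 2] cursor@5
After 7 (delete_current): list=[35, 92, 8, 3, 7, 1, 2] cursor@92

Answer: 35 92 8 3 7 1 2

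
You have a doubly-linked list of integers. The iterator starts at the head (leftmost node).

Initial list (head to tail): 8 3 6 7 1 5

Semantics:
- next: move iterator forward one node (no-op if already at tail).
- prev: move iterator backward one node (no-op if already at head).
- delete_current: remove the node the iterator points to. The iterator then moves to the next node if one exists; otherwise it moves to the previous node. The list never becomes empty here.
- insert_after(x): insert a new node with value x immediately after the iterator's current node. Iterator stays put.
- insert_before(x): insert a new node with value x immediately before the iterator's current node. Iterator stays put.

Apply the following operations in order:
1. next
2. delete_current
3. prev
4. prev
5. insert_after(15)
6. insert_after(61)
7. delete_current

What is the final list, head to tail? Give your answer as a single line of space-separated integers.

After 1 (next): list=[8, 3, 6, 7, 1, 5] cursor@3
After 2 (delete_current): list=[8, 6, 7, 1, 5] cursor@6
After 3 (prev): list=[8, 6, 7, 1, 5] cursor@8
After 4 (prev): list=[8, 6, 7, 1, 5] cursor@8
After 5 (insert_after(15)): list=[8, 15, 6, 7, 1, 5] cursor@8
After 6 (insert_after(61)): list=[8, 61, 15, 6, 7, 1, 5] cursor@8
After 7 (delete_current): list=[61, 15, 6, 7, 1, 5] cursor@61

Answer: 61 15 6 7 1 5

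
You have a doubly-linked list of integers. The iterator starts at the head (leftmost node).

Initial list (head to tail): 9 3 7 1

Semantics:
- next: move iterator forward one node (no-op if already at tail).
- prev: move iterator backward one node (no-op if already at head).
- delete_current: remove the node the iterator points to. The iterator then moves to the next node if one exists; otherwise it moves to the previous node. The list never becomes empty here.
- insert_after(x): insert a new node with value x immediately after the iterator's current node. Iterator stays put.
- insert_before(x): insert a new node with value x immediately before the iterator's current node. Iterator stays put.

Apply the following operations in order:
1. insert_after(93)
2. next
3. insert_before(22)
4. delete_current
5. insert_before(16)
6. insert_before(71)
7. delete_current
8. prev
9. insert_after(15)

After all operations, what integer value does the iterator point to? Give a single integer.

Answer: 71

Derivation:
After 1 (insert_after(93)): list=[9, 93, 3, 7, 1] cursor@9
After 2 (next): list=[9, 93, 3, 7, 1] cursor@93
After 3 (insert_before(22)): list=[9, 22, 93, 3, 7, 1] cursor@93
After 4 (delete_current): list=[9, 22, 3, 7, 1] cursor@3
After 5 (insert_before(16)): list=[9, 22, 16, 3, 7, 1] cursor@3
After 6 (insert_before(71)): list=[9, 22, 16, 71, 3, 7, 1] cursor@3
After 7 (delete_current): list=[9, 22, 16, 71, 7, 1] cursor@7
After 8 (prev): list=[9, 22, 16, 71, 7, 1] cursor@71
After 9 (insert_after(15)): list=[9, 22, 16, 71, 15, 7, 1] cursor@71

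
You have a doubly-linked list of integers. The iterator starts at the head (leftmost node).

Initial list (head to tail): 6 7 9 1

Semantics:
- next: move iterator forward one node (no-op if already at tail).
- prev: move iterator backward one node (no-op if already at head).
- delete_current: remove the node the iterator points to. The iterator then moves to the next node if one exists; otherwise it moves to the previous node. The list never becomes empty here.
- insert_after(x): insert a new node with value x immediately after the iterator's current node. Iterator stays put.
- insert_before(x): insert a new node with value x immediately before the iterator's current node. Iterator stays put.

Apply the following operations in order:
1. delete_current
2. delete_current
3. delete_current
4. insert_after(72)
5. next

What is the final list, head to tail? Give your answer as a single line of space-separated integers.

After 1 (delete_current): list=[7, 9, 1] cursor@7
After 2 (delete_current): list=[9, 1] cursor@9
After 3 (delete_current): list=[1] cursor@1
After 4 (insert_after(72)): list=[1, 72] cursor@1
After 5 (next): list=[1, 72] cursor@72

Answer: 1 72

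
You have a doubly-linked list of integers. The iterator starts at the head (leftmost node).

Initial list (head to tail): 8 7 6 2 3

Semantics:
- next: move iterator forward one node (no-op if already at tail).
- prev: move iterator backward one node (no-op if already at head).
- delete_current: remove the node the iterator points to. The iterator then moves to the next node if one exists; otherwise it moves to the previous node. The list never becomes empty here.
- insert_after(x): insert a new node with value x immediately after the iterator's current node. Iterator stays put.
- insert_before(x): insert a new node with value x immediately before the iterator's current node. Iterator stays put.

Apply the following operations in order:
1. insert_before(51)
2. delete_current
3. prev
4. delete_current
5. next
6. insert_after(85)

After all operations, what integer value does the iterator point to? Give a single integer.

Answer: 6

Derivation:
After 1 (insert_before(51)): list=[51, 8, 7, 6, 2, 3] cursor@8
After 2 (delete_current): list=[51, 7, 6, 2, 3] cursor@7
After 3 (prev): list=[51, 7, 6, 2, 3] cursor@51
After 4 (delete_current): list=[7, 6, 2, 3] cursor@7
After 5 (next): list=[7, 6, 2, 3] cursor@6
After 6 (insert_after(85)): list=[7, 6, 85, 2, 3] cursor@6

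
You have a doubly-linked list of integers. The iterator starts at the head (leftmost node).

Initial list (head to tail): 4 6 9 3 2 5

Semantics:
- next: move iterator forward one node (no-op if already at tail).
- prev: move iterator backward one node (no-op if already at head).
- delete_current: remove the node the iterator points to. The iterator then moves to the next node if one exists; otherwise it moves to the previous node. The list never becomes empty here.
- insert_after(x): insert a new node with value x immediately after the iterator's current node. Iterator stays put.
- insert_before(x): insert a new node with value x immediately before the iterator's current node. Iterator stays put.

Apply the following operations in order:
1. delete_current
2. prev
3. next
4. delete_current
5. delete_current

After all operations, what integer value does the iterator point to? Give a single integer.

Answer: 2

Derivation:
After 1 (delete_current): list=[6, 9, 3, 2, 5] cursor@6
After 2 (prev): list=[6, 9, 3, 2, 5] cursor@6
After 3 (next): list=[6, 9, 3, 2, 5] cursor@9
After 4 (delete_current): list=[6, 3, 2, 5] cursor@3
After 5 (delete_current): list=[6, 2, 5] cursor@2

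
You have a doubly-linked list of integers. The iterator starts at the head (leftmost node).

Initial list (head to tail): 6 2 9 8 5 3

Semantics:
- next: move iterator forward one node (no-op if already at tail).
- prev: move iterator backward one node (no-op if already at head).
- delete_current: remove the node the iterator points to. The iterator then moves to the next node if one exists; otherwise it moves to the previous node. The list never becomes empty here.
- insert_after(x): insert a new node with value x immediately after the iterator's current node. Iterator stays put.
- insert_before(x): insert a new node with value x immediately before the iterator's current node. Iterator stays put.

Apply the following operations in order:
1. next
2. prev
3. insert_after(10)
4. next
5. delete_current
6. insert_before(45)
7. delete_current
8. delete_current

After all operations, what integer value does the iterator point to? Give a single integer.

After 1 (next): list=[6, 2, 9, 8, 5, 3] cursor@2
After 2 (prev): list=[6, 2, 9, 8, 5, 3] cursor@6
After 3 (insert_after(10)): list=[6, 10, 2, 9, 8, 5, 3] cursor@6
After 4 (next): list=[6, 10, 2, 9, 8, 5, 3] cursor@10
After 5 (delete_current): list=[6, 2, 9, 8, 5, 3] cursor@2
After 6 (insert_before(45)): list=[6, 45, 2, 9, 8, 5, 3] cursor@2
After 7 (delete_current): list=[6, 45, 9, 8, 5, 3] cursor@9
After 8 (delete_current): list=[6, 45, 8, 5, 3] cursor@8

Answer: 8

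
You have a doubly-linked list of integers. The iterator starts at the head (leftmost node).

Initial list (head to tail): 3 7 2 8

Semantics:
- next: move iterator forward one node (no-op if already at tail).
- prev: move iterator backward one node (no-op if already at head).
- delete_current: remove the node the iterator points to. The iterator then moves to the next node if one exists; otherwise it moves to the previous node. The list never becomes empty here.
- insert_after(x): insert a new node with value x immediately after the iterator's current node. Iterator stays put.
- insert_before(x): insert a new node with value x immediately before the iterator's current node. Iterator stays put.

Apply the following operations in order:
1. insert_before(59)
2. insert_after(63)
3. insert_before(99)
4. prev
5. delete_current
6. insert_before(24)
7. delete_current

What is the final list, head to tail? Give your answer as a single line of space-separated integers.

Answer: 59 24 63 7 2 8

Derivation:
After 1 (insert_before(59)): list=[59, 3, 7, 2, 8] cursor@3
After 2 (insert_after(63)): list=[59, 3, 63, 7, 2, 8] cursor@3
After 3 (insert_before(99)): list=[59, 99, 3, 63, 7, 2, 8] cursor@3
After 4 (prev): list=[59, 99, 3, 63, 7, 2, 8] cursor@99
After 5 (delete_current): list=[59, 3, 63, 7, 2, 8] cursor@3
After 6 (insert_before(24)): list=[59, 24, 3, 63, 7, 2, 8] cursor@3
After 7 (delete_current): list=[59, 24, 63, 7, 2, 8] cursor@63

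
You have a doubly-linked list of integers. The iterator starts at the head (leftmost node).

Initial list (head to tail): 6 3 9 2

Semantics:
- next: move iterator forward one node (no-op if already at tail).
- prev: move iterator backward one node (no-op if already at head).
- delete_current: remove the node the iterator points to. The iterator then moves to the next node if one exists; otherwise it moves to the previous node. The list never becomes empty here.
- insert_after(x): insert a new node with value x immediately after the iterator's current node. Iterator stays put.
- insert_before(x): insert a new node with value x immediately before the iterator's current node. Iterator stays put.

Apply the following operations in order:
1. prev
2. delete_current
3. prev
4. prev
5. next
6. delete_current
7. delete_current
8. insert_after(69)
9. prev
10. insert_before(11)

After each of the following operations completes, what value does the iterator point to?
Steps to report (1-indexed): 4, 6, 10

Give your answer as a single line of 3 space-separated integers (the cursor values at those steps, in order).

After 1 (prev): list=[6, 3, 9, 2] cursor@6
After 2 (delete_current): list=[3, 9, 2] cursor@3
After 3 (prev): list=[3, 9, 2] cursor@3
After 4 (prev): list=[3, 9, 2] cursor@3
After 5 (next): list=[3, 9, 2] cursor@9
After 6 (delete_current): list=[3, 2] cursor@2
After 7 (delete_current): list=[3] cursor@3
After 8 (insert_after(69)): list=[3, 69] cursor@3
After 9 (prev): list=[3, 69] cursor@3
After 10 (insert_before(11)): list=[11, 3, 69] cursor@3

Answer: 3 2 3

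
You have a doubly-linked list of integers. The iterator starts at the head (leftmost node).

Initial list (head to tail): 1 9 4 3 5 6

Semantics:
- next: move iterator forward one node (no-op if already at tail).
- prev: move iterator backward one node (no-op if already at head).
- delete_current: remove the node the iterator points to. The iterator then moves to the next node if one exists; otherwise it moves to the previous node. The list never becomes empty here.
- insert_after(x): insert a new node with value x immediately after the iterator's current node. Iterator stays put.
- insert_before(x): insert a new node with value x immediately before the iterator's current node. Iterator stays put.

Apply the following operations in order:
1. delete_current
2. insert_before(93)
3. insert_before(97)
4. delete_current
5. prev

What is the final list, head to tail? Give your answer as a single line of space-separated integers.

Answer: 93 97 4 3 5 6

Derivation:
After 1 (delete_current): list=[9, 4, 3, 5, 6] cursor@9
After 2 (insert_before(93)): list=[93, 9, 4, 3, 5, 6] cursor@9
After 3 (insert_before(97)): list=[93, 97, 9, 4, 3, 5, 6] cursor@9
After 4 (delete_current): list=[93, 97, 4, 3, 5, 6] cursor@4
After 5 (prev): list=[93, 97, 4, 3, 5, 6] cursor@97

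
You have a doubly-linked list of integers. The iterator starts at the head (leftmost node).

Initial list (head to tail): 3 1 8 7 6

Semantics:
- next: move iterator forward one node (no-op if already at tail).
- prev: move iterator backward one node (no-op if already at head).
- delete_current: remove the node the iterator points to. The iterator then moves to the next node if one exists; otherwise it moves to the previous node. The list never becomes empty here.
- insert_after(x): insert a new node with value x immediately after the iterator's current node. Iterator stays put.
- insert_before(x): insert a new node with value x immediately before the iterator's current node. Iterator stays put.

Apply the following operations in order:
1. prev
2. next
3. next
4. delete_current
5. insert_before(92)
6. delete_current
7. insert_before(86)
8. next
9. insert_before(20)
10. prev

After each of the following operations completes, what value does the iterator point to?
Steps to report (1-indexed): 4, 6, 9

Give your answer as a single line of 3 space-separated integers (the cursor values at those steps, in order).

After 1 (prev): list=[3, 1, 8, 7, 6] cursor@3
After 2 (next): list=[3, 1, 8, 7, 6] cursor@1
After 3 (next): list=[3, 1, 8, 7, 6] cursor@8
After 4 (delete_current): list=[3, 1, 7, 6] cursor@7
After 5 (insert_before(92)): list=[3, 1, 92, 7, 6] cursor@7
After 6 (delete_current): list=[3, 1, 92, 6] cursor@6
After 7 (insert_before(86)): list=[3, 1, 92, 86, 6] cursor@6
After 8 (next): list=[3, 1, 92, 86, 6] cursor@6
After 9 (insert_before(20)): list=[3, 1, 92, 86, 20, 6] cursor@6
After 10 (prev): list=[3, 1, 92, 86, 20, 6] cursor@20

Answer: 7 6 6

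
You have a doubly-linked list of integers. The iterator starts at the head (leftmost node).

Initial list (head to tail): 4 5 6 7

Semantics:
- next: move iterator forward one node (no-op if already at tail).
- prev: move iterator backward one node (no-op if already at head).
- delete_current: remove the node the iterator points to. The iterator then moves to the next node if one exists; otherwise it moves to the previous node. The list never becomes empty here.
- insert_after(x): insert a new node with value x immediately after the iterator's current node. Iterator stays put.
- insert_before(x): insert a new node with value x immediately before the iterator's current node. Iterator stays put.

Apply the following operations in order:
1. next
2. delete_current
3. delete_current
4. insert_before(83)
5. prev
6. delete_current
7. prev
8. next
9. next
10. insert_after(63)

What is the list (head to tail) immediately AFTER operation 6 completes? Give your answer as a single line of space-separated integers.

After 1 (next): list=[4, 5, 6, 7] cursor@5
After 2 (delete_current): list=[4, 6, 7] cursor@6
After 3 (delete_current): list=[4, 7] cursor@7
After 4 (insert_before(83)): list=[4, 83, 7] cursor@7
After 5 (prev): list=[4, 83, 7] cursor@83
After 6 (delete_current): list=[4, 7] cursor@7

Answer: 4 7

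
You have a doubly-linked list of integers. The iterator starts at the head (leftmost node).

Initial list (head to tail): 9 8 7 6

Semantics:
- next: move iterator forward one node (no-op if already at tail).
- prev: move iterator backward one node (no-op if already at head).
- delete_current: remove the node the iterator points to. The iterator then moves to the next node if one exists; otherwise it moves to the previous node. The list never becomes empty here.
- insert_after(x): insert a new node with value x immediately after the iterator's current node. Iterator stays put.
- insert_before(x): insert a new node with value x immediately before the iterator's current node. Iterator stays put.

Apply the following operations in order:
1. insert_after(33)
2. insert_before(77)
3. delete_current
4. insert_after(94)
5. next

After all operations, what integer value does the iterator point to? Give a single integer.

After 1 (insert_after(33)): list=[9, 33, 8, 7, 6] cursor@9
After 2 (insert_before(77)): list=[77, 9, 33, 8, 7, 6] cursor@9
After 3 (delete_current): list=[77, 33, 8, 7, 6] cursor@33
After 4 (insert_after(94)): list=[77, 33, 94, 8, 7, 6] cursor@33
After 5 (next): list=[77, 33, 94, 8, 7, 6] cursor@94

Answer: 94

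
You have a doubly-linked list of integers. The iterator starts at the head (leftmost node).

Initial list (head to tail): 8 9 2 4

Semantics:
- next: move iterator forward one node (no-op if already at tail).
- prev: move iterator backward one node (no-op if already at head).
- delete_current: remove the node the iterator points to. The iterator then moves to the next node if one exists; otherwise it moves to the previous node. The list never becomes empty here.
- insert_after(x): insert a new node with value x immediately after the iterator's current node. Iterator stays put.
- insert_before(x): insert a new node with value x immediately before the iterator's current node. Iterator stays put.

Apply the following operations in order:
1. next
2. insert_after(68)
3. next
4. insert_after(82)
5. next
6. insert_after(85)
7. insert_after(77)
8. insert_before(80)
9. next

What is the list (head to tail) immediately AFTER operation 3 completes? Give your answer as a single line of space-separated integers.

Answer: 8 9 68 2 4

Derivation:
After 1 (next): list=[8, 9, 2, 4] cursor@9
After 2 (insert_after(68)): list=[8, 9, 68, 2, 4] cursor@9
After 3 (next): list=[8, 9, 68, 2, 4] cursor@68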